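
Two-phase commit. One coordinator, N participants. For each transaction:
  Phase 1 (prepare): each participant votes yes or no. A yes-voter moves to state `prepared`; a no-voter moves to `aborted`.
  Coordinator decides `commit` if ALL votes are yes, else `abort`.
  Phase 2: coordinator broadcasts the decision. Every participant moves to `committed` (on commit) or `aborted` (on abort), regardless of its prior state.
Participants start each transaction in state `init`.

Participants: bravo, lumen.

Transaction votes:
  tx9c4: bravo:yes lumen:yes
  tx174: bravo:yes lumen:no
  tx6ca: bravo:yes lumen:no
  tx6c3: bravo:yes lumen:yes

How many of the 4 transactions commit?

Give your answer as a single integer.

Answer: 2

Derivation:
tx9c4: all yes -> commit (commits=1)
tx174: no from lumen -> abort (commits=1)
tx6ca: no from lumen -> abort (commits=1)
tx6c3: all yes -> commit (commits=2)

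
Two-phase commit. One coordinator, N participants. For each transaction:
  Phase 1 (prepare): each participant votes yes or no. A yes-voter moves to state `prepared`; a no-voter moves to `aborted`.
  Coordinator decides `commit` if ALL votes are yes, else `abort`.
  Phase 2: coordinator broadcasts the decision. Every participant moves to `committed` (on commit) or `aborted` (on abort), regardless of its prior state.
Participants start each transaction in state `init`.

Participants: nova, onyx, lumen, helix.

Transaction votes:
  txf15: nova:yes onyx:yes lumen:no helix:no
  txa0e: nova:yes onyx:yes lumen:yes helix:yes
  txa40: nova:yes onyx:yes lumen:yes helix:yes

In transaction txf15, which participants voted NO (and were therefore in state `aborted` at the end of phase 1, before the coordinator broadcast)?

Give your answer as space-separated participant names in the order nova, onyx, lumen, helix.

Txn txf15 phase 1: nova yes -> prepared; onyx yes -> prepared; lumen no -> aborted; helix no -> aborted

Answer: lumen helix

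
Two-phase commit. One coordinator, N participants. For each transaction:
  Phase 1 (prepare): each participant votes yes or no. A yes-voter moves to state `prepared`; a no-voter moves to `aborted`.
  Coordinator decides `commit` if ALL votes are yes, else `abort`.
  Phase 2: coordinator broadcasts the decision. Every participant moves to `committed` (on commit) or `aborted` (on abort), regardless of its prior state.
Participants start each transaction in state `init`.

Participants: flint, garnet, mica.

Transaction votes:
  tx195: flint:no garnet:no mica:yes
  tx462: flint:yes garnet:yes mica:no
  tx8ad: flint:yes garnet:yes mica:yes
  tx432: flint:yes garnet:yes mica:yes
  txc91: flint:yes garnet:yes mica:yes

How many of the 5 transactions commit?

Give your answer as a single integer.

Answer: 3

Derivation:
tx195: no from flint, garnet -> abort (commits=0)
tx462: no from mica -> abort (commits=0)
tx8ad: all yes -> commit (commits=1)
tx432: all yes -> commit (commits=2)
txc91: all yes -> commit (commits=3)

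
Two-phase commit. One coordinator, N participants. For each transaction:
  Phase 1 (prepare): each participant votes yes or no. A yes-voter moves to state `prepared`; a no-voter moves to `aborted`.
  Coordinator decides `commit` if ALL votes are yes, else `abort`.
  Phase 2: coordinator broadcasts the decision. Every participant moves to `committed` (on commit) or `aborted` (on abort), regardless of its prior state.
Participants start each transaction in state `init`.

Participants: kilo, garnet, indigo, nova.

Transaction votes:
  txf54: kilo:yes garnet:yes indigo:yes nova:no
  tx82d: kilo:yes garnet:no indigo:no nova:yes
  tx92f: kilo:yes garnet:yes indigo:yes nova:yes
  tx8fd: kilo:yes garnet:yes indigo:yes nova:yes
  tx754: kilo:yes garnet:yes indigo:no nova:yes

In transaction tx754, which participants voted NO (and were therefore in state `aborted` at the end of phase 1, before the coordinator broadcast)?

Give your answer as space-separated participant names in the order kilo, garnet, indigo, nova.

Txn tx754 phase 1: kilo yes -> prepared; garnet yes -> prepared; indigo no -> aborted; nova yes -> prepared

Answer: indigo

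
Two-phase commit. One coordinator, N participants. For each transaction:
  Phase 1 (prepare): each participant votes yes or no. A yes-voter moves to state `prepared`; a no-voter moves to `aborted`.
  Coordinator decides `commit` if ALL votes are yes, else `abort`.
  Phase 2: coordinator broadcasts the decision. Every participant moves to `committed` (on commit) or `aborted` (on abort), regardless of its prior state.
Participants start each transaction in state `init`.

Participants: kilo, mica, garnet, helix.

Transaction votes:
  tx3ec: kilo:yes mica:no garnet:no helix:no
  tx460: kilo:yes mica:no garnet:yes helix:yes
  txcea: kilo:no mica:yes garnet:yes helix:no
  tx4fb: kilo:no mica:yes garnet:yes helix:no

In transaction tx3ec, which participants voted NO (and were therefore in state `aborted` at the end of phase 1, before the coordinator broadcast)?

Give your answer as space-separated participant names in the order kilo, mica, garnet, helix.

Txn tx3ec phase 1: kilo yes -> prepared; mica no -> aborted; garnet no -> aborted; helix no -> aborted

Answer: mica garnet helix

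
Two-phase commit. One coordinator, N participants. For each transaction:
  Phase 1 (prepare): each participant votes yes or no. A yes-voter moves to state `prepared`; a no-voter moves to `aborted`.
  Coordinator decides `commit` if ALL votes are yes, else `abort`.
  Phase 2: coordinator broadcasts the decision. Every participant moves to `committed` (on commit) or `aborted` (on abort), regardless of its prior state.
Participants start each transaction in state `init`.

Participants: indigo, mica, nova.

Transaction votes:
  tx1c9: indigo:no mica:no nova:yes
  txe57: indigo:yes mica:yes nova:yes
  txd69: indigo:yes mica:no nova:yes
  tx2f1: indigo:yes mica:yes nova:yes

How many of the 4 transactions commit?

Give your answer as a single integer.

tx1c9: no from indigo, mica -> abort (commits=0)
txe57: all yes -> commit (commits=1)
txd69: no from mica -> abort (commits=1)
tx2f1: all yes -> commit (commits=2)

Answer: 2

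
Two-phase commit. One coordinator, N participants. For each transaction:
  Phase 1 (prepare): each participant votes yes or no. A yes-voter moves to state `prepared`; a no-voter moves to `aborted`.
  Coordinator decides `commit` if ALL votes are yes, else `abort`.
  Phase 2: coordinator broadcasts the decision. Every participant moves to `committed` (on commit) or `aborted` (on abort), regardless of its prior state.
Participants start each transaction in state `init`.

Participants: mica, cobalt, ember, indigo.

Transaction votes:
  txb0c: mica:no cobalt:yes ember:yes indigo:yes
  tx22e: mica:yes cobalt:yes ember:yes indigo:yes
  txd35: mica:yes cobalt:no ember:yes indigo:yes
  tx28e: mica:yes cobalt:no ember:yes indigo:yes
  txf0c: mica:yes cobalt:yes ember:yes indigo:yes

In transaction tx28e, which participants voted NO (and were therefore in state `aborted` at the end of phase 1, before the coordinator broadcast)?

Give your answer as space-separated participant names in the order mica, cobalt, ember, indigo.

Txn tx28e phase 1: mica yes -> prepared; cobalt no -> aborted; ember yes -> prepared; indigo yes -> prepared

Answer: cobalt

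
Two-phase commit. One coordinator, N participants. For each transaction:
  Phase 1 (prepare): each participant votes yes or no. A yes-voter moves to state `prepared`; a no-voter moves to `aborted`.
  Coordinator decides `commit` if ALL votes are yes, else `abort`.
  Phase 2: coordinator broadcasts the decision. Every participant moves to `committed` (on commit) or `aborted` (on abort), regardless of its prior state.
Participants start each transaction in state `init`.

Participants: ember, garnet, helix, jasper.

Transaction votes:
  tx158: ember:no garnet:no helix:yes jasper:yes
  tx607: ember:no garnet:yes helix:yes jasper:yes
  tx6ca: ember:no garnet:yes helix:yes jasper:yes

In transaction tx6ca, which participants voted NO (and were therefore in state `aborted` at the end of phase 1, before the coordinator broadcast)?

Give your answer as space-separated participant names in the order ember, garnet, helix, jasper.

Txn tx6ca phase 1: ember no -> aborted; garnet yes -> prepared; helix yes -> prepared; jasper yes -> prepared

Answer: ember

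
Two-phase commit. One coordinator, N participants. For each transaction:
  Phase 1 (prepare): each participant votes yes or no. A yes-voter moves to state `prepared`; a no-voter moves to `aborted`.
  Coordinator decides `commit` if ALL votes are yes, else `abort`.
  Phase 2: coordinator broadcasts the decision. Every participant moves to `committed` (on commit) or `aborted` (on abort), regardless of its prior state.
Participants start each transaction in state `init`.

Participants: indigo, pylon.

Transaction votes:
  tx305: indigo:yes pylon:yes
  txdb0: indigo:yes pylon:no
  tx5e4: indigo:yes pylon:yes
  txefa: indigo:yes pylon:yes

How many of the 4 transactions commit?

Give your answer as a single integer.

Answer: 3

Derivation:
tx305: all yes -> commit (commits=1)
txdb0: no from pylon -> abort (commits=1)
tx5e4: all yes -> commit (commits=2)
txefa: all yes -> commit (commits=3)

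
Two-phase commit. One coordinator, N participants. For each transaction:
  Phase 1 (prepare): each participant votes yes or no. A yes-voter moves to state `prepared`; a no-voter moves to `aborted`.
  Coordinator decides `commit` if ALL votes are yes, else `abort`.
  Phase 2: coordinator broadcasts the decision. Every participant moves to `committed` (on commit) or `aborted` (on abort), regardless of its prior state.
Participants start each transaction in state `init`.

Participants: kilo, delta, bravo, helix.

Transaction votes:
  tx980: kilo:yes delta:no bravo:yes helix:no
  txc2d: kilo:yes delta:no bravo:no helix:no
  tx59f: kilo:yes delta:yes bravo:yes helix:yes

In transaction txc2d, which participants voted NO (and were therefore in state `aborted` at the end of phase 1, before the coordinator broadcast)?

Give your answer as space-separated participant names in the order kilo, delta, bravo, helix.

Txn txc2d phase 1: kilo yes -> prepared; delta no -> aborted; bravo no -> aborted; helix no -> aborted

Answer: delta bravo helix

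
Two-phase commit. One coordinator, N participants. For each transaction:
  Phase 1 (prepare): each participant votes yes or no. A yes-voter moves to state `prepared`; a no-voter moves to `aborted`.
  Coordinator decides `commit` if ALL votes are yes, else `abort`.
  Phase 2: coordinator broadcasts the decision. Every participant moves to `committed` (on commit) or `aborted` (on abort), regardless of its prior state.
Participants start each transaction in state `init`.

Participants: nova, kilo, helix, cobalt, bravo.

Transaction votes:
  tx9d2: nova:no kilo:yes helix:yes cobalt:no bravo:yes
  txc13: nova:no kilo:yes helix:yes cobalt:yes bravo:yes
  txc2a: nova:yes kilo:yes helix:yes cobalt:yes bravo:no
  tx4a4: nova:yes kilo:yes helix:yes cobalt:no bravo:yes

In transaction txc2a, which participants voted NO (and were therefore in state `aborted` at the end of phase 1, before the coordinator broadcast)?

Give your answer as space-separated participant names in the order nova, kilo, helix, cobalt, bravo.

Answer: bravo

Derivation:
Txn txc2a phase 1: nova yes -> prepared; kilo yes -> prepared; helix yes -> prepared; cobalt yes -> prepared; bravo no -> aborted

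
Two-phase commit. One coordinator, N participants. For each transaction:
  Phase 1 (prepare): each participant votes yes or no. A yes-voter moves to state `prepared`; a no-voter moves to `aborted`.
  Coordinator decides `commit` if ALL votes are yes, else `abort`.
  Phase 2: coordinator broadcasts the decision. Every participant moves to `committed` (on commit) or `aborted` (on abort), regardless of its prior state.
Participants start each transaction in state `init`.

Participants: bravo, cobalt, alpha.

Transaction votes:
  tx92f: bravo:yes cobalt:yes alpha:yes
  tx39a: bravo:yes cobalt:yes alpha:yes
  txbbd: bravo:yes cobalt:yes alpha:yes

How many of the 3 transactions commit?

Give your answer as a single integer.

tx92f: all yes -> commit (commits=1)
tx39a: all yes -> commit (commits=2)
txbbd: all yes -> commit (commits=3)

Answer: 3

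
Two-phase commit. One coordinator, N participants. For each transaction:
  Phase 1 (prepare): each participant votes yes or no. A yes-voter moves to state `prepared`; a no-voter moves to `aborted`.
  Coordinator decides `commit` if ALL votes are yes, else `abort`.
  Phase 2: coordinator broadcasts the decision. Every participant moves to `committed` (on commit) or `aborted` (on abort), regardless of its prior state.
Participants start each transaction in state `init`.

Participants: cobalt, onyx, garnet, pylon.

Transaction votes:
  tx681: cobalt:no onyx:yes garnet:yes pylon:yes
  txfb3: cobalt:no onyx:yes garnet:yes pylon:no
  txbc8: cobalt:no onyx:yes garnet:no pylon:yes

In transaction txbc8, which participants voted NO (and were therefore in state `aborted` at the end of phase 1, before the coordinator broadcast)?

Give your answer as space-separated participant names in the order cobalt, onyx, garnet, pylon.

Txn txbc8 phase 1: cobalt no -> aborted; onyx yes -> prepared; garnet no -> aborted; pylon yes -> prepared

Answer: cobalt garnet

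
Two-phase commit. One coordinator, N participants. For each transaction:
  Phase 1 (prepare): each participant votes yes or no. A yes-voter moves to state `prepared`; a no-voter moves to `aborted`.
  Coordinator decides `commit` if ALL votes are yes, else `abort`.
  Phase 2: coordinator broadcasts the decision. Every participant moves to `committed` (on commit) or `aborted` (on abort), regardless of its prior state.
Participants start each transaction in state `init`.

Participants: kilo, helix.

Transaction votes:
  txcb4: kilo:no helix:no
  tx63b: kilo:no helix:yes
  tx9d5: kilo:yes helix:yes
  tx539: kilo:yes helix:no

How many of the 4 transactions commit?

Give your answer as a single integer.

Answer: 1

Derivation:
txcb4: no from kilo, helix -> abort (commits=0)
tx63b: no from kilo -> abort (commits=0)
tx9d5: all yes -> commit (commits=1)
tx539: no from helix -> abort (commits=1)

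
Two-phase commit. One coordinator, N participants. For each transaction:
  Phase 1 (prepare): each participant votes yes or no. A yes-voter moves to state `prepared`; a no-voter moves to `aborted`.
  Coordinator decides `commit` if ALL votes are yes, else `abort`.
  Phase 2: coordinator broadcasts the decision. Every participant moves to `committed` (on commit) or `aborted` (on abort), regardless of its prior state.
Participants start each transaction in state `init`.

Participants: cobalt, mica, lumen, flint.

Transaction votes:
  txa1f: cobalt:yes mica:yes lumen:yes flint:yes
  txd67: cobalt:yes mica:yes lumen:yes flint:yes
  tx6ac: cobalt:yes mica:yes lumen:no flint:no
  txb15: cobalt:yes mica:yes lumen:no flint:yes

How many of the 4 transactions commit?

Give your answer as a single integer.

txa1f: all yes -> commit (commits=1)
txd67: all yes -> commit (commits=2)
tx6ac: no from lumen, flint -> abort (commits=2)
txb15: no from lumen -> abort (commits=2)

Answer: 2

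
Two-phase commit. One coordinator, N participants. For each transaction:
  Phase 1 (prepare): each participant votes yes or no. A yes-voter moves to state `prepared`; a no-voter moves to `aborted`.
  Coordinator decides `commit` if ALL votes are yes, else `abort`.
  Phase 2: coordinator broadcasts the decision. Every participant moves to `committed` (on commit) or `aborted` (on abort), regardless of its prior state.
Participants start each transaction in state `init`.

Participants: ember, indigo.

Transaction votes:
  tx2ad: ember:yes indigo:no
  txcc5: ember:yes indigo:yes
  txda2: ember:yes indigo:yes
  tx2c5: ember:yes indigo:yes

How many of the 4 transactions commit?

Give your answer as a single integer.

tx2ad: no from indigo -> abort (commits=0)
txcc5: all yes -> commit (commits=1)
txda2: all yes -> commit (commits=2)
tx2c5: all yes -> commit (commits=3)

Answer: 3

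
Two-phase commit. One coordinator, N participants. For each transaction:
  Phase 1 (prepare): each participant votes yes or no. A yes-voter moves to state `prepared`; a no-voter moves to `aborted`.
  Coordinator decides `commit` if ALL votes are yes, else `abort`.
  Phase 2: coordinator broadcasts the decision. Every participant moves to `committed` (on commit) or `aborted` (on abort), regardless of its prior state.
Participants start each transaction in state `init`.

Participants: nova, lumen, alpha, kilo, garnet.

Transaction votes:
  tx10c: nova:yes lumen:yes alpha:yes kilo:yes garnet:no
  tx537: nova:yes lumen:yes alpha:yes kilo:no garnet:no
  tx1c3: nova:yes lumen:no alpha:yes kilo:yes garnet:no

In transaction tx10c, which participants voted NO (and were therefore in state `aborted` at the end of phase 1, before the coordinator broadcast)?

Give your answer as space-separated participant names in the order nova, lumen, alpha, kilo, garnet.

Txn tx10c phase 1: nova yes -> prepared; lumen yes -> prepared; alpha yes -> prepared; kilo yes -> prepared; garnet no -> aborted

Answer: garnet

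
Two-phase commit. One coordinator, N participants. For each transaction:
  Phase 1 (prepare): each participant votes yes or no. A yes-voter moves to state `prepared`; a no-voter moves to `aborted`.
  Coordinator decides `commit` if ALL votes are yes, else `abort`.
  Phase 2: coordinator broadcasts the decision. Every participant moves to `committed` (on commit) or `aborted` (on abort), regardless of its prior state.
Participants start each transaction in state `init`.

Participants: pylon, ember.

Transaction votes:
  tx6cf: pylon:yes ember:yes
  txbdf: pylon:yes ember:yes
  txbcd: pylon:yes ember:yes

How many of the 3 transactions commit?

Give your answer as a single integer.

Answer: 3

Derivation:
tx6cf: all yes -> commit (commits=1)
txbdf: all yes -> commit (commits=2)
txbcd: all yes -> commit (commits=3)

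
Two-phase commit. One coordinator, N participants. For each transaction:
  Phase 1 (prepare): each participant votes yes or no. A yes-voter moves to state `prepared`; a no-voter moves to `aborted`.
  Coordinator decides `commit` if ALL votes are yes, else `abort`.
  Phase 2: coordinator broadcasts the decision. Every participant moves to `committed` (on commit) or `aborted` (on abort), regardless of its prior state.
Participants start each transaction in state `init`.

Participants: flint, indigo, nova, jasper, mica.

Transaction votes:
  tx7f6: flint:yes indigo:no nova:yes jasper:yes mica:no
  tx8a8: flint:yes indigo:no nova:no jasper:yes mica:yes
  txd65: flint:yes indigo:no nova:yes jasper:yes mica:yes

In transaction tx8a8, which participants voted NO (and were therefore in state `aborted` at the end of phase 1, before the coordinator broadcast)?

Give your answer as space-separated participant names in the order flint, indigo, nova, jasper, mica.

Answer: indigo nova

Derivation:
Txn tx8a8 phase 1: flint yes -> prepared; indigo no -> aborted; nova no -> aborted; jasper yes -> prepared; mica yes -> prepared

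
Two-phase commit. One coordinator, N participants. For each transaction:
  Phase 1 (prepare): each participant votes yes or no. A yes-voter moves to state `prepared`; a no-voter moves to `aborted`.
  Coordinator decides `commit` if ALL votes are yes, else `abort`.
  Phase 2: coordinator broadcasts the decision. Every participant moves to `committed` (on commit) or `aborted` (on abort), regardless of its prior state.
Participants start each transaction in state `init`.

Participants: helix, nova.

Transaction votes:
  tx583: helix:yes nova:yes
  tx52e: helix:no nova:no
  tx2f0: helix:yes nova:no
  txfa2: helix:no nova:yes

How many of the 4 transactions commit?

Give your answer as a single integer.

Answer: 1

Derivation:
tx583: all yes -> commit (commits=1)
tx52e: no from helix, nova -> abort (commits=1)
tx2f0: no from nova -> abort (commits=1)
txfa2: no from helix -> abort (commits=1)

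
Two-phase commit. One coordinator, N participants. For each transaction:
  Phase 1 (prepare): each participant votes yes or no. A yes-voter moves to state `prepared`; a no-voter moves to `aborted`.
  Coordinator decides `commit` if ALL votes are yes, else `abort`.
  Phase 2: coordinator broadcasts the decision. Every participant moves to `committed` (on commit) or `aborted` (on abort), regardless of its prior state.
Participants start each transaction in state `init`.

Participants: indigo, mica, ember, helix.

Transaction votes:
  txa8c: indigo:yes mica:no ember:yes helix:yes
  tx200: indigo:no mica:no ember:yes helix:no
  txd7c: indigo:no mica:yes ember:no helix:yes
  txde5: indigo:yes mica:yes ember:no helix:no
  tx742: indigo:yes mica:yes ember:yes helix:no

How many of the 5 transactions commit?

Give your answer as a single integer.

Answer: 0

Derivation:
txa8c: no from mica -> abort (commits=0)
tx200: no from indigo, mica, helix -> abort (commits=0)
txd7c: no from indigo, ember -> abort (commits=0)
txde5: no from ember, helix -> abort (commits=0)
tx742: no from helix -> abort (commits=0)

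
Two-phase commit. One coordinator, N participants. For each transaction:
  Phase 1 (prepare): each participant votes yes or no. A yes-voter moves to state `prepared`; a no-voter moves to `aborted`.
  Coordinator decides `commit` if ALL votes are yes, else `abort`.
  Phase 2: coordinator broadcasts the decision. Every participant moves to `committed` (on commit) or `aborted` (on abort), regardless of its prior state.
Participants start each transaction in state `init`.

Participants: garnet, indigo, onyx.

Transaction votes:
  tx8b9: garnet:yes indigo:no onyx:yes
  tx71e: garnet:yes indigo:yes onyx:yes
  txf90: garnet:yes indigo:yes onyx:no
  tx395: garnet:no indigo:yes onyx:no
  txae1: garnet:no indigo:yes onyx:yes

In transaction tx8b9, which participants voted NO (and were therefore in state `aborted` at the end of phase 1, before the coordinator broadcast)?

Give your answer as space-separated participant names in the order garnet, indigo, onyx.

Answer: indigo

Derivation:
Txn tx8b9 phase 1: garnet yes -> prepared; indigo no -> aborted; onyx yes -> prepared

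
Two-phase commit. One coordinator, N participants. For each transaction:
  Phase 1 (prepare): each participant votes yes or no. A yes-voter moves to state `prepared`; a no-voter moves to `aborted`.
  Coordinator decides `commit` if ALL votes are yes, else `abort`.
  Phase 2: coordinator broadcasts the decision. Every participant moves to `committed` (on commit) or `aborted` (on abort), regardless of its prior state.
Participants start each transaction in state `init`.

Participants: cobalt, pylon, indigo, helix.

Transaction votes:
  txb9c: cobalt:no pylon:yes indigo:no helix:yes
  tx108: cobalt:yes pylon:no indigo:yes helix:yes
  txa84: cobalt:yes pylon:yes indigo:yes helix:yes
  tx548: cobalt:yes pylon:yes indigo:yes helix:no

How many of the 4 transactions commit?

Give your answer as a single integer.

Answer: 1

Derivation:
txb9c: no from cobalt, indigo -> abort (commits=0)
tx108: no from pylon -> abort (commits=0)
txa84: all yes -> commit (commits=1)
tx548: no from helix -> abort (commits=1)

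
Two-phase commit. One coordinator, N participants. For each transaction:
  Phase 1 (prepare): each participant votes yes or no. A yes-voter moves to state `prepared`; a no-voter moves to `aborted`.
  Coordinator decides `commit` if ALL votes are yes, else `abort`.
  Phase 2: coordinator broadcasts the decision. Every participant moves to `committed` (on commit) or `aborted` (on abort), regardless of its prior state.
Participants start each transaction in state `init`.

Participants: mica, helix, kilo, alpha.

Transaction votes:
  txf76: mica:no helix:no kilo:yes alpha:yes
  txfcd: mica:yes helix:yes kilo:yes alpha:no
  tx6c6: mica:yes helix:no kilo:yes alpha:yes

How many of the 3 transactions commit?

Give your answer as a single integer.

Answer: 0

Derivation:
txf76: no from mica, helix -> abort (commits=0)
txfcd: no from alpha -> abort (commits=0)
tx6c6: no from helix -> abort (commits=0)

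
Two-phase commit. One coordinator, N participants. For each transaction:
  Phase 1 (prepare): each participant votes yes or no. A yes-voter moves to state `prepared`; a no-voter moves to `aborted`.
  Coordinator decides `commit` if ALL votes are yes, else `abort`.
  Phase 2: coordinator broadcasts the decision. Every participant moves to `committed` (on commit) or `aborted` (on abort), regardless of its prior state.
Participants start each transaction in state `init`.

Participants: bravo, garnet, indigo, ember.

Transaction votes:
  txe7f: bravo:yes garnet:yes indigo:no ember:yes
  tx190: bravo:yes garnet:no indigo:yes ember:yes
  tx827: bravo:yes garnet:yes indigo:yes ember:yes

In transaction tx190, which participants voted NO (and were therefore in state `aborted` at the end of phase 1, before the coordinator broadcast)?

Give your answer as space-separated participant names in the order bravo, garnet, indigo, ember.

Txn tx190 phase 1: bravo yes -> prepared; garnet no -> aborted; indigo yes -> prepared; ember yes -> prepared

Answer: garnet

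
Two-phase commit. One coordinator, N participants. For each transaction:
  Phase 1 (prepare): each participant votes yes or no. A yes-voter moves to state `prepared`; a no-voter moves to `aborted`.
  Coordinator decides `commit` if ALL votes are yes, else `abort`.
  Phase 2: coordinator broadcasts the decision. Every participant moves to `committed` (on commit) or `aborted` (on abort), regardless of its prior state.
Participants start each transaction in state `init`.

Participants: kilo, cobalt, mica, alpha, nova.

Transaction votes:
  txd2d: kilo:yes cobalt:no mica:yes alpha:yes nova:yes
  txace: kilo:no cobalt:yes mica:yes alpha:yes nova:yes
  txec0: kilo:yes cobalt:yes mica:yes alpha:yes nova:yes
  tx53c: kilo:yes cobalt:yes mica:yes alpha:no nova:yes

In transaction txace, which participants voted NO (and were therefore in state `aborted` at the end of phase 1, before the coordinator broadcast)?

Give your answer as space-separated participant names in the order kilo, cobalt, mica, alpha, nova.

Txn txace phase 1: kilo no -> aborted; cobalt yes -> prepared; mica yes -> prepared; alpha yes -> prepared; nova yes -> prepared

Answer: kilo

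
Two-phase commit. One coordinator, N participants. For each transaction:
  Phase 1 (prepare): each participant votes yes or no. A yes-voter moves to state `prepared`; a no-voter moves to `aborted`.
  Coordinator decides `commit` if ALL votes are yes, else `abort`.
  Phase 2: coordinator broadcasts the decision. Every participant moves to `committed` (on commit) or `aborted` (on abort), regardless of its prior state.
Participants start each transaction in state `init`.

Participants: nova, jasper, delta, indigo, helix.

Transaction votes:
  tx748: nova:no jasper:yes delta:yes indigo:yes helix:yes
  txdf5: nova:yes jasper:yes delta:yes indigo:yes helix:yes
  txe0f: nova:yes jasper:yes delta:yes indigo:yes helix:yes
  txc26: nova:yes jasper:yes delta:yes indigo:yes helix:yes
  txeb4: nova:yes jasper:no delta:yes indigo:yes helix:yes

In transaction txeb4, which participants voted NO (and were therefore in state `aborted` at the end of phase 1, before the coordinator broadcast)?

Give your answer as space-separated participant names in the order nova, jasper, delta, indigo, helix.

Answer: jasper

Derivation:
Txn txeb4 phase 1: nova yes -> prepared; jasper no -> aborted; delta yes -> prepared; indigo yes -> prepared; helix yes -> prepared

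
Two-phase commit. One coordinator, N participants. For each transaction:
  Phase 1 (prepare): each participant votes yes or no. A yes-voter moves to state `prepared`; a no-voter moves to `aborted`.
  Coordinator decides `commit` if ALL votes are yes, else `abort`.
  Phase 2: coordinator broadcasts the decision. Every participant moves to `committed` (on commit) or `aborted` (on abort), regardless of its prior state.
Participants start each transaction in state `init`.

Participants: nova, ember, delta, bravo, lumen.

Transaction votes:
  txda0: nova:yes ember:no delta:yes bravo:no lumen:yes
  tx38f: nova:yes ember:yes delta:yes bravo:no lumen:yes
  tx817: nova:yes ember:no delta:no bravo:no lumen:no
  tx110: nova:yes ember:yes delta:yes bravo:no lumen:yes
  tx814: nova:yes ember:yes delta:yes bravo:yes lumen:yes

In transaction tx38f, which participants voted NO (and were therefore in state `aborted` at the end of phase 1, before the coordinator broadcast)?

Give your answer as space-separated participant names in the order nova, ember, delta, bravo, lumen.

Answer: bravo

Derivation:
Txn tx38f phase 1: nova yes -> prepared; ember yes -> prepared; delta yes -> prepared; bravo no -> aborted; lumen yes -> prepared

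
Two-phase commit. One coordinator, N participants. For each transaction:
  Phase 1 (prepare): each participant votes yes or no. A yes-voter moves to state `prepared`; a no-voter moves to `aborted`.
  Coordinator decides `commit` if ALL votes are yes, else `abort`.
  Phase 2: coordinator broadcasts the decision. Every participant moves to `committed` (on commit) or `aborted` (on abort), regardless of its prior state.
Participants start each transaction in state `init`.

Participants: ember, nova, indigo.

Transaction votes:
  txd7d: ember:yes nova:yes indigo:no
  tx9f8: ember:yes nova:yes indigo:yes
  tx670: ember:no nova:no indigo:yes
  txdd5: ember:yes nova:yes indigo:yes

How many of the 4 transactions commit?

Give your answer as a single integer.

Answer: 2

Derivation:
txd7d: no from indigo -> abort (commits=0)
tx9f8: all yes -> commit (commits=1)
tx670: no from ember, nova -> abort (commits=1)
txdd5: all yes -> commit (commits=2)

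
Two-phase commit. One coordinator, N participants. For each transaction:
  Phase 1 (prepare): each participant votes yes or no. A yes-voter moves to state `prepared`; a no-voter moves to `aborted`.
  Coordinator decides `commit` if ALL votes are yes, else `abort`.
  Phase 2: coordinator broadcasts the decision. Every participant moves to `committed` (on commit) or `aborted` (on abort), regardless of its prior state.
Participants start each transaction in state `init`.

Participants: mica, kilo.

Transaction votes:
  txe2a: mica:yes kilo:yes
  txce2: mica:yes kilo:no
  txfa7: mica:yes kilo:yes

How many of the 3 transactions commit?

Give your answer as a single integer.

Answer: 2

Derivation:
txe2a: all yes -> commit (commits=1)
txce2: no from kilo -> abort (commits=1)
txfa7: all yes -> commit (commits=2)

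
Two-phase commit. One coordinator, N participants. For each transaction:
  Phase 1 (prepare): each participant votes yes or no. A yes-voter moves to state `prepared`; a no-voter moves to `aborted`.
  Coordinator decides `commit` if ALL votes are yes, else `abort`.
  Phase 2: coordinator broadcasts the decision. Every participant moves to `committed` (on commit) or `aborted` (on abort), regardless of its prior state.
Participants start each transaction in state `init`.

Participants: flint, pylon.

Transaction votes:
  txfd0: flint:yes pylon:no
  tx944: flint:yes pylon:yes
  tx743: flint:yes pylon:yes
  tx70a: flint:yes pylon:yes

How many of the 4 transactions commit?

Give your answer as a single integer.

Answer: 3

Derivation:
txfd0: no from pylon -> abort (commits=0)
tx944: all yes -> commit (commits=1)
tx743: all yes -> commit (commits=2)
tx70a: all yes -> commit (commits=3)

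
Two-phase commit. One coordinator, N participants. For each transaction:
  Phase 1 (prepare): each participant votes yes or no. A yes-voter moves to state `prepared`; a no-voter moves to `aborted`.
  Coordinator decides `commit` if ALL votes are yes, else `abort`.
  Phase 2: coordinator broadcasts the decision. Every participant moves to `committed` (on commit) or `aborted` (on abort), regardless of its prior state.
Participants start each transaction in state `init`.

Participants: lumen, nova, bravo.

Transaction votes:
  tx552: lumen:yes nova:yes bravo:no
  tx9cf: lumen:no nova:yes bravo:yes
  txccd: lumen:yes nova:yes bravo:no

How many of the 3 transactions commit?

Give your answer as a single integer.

Answer: 0

Derivation:
tx552: no from bravo -> abort (commits=0)
tx9cf: no from lumen -> abort (commits=0)
txccd: no from bravo -> abort (commits=0)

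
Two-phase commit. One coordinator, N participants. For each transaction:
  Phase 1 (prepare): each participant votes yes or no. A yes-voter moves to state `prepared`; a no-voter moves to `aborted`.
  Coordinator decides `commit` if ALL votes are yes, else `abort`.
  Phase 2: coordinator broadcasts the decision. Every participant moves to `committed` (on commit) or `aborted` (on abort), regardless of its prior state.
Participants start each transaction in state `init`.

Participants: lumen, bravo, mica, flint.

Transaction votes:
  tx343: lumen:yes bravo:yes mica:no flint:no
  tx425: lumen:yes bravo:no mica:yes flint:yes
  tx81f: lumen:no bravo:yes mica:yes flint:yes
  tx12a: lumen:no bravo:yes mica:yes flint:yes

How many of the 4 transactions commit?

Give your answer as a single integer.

tx343: no from mica, flint -> abort (commits=0)
tx425: no from bravo -> abort (commits=0)
tx81f: no from lumen -> abort (commits=0)
tx12a: no from lumen -> abort (commits=0)

Answer: 0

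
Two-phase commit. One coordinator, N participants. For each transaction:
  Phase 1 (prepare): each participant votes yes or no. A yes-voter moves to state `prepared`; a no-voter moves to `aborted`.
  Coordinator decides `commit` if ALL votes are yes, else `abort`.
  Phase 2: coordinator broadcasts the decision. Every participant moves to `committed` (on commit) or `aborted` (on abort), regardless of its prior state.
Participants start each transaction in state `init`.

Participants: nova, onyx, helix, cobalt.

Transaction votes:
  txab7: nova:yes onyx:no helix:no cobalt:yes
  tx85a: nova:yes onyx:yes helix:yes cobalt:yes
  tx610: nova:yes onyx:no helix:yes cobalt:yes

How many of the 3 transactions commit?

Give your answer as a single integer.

txab7: no from onyx, helix -> abort (commits=0)
tx85a: all yes -> commit (commits=1)
tx610: no from onyx -> abort (commits=1)

Answer: 1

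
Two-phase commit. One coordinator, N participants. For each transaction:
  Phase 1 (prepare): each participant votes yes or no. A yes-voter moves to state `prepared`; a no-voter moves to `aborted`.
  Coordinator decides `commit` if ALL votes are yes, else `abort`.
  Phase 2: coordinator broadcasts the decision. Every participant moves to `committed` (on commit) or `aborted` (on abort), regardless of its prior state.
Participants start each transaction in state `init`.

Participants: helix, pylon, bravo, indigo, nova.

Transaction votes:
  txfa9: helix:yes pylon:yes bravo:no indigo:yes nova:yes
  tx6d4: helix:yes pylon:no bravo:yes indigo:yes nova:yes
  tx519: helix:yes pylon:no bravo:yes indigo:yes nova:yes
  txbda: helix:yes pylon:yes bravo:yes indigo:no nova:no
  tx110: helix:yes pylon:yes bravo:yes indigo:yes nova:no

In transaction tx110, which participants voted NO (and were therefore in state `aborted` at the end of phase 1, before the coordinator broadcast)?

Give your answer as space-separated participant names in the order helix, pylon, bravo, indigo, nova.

Txn tx110 phase 1: helix yes -> prepared; pylon yes -> prepared; bravo yes -> prepared; indigo yes -> prepared; nova no -> aborted

Answer: nova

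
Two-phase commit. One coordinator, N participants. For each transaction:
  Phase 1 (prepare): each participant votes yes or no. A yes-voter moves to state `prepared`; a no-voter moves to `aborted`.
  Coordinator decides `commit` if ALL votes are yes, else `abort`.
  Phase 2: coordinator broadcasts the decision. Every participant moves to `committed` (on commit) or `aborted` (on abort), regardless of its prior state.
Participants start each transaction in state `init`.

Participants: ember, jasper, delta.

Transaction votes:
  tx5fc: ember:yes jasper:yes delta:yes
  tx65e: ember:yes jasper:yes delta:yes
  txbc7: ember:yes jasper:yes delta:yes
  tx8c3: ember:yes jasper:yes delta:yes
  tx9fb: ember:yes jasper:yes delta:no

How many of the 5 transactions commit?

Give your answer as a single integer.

tx5fc: all yes -> commit (commits=1)
tx65e: all yes -> commit (commits=2)
txbc7: all yes -> commit (commits=3)
tx8c3: all yes -> commit (commits=4)
tx9fb: no from delta -> abort (commits=4)

Answer: 4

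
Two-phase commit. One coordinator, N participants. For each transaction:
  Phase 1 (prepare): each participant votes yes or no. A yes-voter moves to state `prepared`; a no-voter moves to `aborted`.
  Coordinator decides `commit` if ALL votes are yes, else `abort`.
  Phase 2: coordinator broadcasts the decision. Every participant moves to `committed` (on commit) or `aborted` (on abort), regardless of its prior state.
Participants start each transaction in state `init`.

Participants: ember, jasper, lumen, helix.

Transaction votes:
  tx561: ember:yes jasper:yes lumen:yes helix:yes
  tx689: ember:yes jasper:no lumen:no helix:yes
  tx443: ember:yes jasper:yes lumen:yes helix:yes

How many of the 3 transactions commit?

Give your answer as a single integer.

tx561: all yes -> commit (commits=1)
tx689: no from jasper, lumen -> abort (commits=1)
tx443: all yes -> commit (commits=2)

Answer: 2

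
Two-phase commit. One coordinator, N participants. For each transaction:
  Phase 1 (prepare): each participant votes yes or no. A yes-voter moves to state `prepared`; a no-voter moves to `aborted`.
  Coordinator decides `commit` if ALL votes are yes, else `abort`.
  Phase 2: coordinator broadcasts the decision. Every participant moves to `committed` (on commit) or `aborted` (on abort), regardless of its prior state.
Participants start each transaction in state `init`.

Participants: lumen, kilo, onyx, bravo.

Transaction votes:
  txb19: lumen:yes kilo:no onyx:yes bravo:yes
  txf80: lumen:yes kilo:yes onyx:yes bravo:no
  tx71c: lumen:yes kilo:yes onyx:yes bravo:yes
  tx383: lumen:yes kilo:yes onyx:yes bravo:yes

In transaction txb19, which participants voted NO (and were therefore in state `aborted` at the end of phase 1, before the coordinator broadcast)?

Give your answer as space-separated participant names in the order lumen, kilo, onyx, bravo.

Txn txb19 phase 1: lumen yes -> prepared; kilo no -> aborted; onyx yes -> prepared; bravo yes -> prepared

Answer: kilo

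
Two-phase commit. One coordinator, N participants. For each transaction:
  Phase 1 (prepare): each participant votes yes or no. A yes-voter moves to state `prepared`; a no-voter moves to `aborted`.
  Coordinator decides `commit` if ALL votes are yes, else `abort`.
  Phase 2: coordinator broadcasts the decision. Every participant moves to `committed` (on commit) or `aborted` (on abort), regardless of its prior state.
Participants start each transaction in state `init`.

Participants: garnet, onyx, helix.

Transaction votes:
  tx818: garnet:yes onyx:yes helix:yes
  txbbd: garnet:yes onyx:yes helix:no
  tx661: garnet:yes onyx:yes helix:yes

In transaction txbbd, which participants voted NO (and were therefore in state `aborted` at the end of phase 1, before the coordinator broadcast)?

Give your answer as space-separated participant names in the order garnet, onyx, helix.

Answer: helix

Derivation:
Txn txbbd phase 1: garnet yes -> prepared; onyx yes -> prepared; helix no -> aborted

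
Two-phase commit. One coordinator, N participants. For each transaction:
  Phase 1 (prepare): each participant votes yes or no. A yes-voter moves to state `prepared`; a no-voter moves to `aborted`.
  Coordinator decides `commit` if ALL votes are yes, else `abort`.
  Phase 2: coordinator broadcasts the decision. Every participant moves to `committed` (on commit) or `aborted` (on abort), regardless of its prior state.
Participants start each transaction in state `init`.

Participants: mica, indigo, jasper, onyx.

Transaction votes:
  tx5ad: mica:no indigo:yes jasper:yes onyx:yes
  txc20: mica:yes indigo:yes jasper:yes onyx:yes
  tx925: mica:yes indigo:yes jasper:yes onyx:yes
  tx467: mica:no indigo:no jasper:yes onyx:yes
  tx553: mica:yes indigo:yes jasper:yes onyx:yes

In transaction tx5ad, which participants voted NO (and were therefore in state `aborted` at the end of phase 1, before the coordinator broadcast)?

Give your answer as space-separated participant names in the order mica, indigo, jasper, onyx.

Txn tx5ad phase 1: mica no -> aborted; indigo yes -> prepared; jasper yes -> prepared; onyx yes -> prepared

Answer: mica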